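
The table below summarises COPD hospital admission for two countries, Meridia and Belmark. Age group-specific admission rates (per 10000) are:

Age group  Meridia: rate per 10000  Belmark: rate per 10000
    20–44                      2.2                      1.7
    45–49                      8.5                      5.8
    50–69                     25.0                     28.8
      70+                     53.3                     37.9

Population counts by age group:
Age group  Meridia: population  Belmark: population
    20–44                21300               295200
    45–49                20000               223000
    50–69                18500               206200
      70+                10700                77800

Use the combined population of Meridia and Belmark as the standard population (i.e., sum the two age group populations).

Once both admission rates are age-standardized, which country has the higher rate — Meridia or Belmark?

Meridia

Combined standard total = 872700; weights = 0.3627, 0.2784, 0.2575, 0.1014.
Meridia: 0.3627×2.2 + 0.2784×8.5 + 0.2575×25.0 + 0.1014×53.3 = 15.0067 per 10000.
Belmark: 0.3627×1.7 + 0.2784×5.8 + 0.2575×28.8 + 0.1014×37.9 = 13.4903 per 10000.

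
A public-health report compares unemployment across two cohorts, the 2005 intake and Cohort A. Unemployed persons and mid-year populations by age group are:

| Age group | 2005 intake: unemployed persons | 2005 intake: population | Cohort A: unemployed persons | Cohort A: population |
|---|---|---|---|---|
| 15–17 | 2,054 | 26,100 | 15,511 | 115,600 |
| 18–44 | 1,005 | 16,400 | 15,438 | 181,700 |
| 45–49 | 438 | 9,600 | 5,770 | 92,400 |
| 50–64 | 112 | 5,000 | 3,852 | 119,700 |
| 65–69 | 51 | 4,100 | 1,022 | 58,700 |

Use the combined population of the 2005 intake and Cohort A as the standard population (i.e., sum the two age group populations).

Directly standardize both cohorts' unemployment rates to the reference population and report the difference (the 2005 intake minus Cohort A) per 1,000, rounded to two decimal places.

Age-specific rates per 1,000 for the 2005 intake: 78.697, 61.280, 45.625, 22.400, 12.439.
For Cohort A: 134.178, 84.964, 62.446, 32.180, 17.411.
Combined standard total = 629,300; weights = 0.2252, 0.3148, 0.1621, 0.1982, 0.0998.
The 2005 intake: 0.2252×78.697 + 0.3148×61.280 + 0.1621×45.625 + 0.1982×22.400 + 0.0998×12.439 = 50.0862 per 1,000.
Cohort A: 0.2252×134.178 + 0.3148×84.964 + 0.1621×62.446 + 0.1982×32.180 + 0.0998×17.411 = 75.1950 per 1,000.
Difference = 50.0862 − 75.1950 = -25.1088.

-25.11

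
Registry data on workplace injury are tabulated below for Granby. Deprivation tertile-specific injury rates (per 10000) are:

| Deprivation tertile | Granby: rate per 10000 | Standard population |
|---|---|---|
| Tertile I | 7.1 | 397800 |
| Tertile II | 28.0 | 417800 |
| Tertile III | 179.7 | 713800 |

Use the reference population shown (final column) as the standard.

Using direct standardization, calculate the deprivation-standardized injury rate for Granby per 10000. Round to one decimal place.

Standard total = 1529400; weights = 0.2601, 0.2732, 0.4667.
Standardized rate: 0.2601×7.1 + 0.2732×28.0 + 0.4667×179.7 = 93.3651 per 10000.

93.4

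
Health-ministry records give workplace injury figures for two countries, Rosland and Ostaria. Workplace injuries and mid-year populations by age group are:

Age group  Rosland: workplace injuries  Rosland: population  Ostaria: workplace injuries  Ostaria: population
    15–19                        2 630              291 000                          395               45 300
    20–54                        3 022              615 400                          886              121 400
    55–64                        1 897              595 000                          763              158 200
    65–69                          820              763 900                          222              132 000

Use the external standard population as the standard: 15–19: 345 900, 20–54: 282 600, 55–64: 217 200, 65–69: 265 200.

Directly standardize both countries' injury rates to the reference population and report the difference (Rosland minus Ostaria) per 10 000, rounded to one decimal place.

-9.7

Age-specific rates per 10 000 for Rosland: 90.38, 49.11, 31.88, 10.73.
For Ostaria: 87.20, 72.98, 48.23, 16.82.
Standard total = 1 110 900; weights = 0.3114, 0.2544, 0.1955, 0.2387.
Rosland: 0.3114×90.38 + 0.2544×49.11 + 0.1955×31.88 + 0.2387×10.73 = 49.4291 per 10 000.
Ostaria: 0.3114×87.20 + 0.2544×72.98 + 0.1955×48.23 + 0.2387×16.82 = 59.1608 per 10 000.
Difference = 49.4291 − 59.1608 = -9.7317.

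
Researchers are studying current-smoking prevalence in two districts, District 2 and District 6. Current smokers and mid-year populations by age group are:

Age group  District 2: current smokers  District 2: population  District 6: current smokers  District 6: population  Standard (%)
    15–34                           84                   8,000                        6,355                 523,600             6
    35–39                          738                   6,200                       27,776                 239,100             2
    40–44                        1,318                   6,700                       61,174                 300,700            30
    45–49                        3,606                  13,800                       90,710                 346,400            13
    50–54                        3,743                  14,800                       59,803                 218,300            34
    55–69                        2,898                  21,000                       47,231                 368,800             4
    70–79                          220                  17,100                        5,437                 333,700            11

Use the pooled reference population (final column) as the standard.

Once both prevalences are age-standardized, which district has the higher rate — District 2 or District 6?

Age-specific rates per 1,000 for District 2: 10.500, 119.032, 196.716, 261.304, 252.905, 138.000, 12.865.
For District 6: 12.137, 116.169, 203.439, 261.865, 273.949, 128.067, 16.293.
Standard weights: 0.06, 0.02, 0.30, 0.13, 0.34, 0.04, 0.11.
District 2: 0.0600×10.500 + 0.0200×119.032 + 0.3000×196.716 + 0.1300×261.304 + 0.3400×252.905 + 0.0400×138.000 + 0.1100×12.865 = 188.9182 per 1,000.
District 6: 0.0600×12.137 + 0.0200×116.169 + 0.3000×203.439 + 0.1300×261.865 + 0.3400×273.949 + 0.0400×128.067 + 0.1100×16.293 = 198.1831 per 1,000.
The crude rates (143.92 vs 128.07) would put District 2 higher, but that reflects its age composition; once standardized to a common age structure, District 6 has the higher underlying rate.

District 6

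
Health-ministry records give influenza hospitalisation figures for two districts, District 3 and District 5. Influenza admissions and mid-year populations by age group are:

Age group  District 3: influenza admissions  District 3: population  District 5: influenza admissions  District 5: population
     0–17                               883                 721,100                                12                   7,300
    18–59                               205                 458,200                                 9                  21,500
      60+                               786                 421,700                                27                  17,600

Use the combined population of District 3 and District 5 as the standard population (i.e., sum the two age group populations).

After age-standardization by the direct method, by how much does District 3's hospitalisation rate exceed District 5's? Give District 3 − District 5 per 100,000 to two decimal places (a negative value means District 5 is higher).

-8.91

Age-specific rates per 100,000 for District 3: 122.45, 44.74, 186.39.
For District 5: 164.38, 41.86, 153.41.
Combined standard total = 1,647,400; weights = 0.4422, 0.2912, 0.2667.
District 3: 0.4422×122.45 + 0.2912×44.74 + 0.2667×186.39 = 116.8728 per 100,000.
District 5: 0.4422×164.38 + 0.2912×41.86 + 0.2667×153.41 = 125.7801 per 100,000.
Difference = 116.8728 − 125.7801 = -8.9073.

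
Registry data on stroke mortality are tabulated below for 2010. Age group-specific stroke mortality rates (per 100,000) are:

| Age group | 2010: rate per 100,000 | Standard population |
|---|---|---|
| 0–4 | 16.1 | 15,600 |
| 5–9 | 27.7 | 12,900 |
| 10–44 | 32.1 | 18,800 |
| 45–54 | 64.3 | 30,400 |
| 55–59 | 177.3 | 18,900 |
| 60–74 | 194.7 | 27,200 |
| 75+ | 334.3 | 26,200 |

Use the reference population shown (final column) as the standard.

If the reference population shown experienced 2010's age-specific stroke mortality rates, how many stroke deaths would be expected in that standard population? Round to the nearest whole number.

Expected stroke deaths = Σ (standard pop × age-specific rate ÷ 100,000)
= 15,600×16.1/100,000 + 12,900×27.7/100,000 + 18,800×32.1/100,000 + 30,400×64.3/100,000 + 18,900×177.3/100,000 + 27,200×194.7/100,000 + 26,200×334.3/100,000
= 2.51 + 3.57 + 6.03 + 19.55 + 33.51 + 52.96 + 87.59 = 205.72.

206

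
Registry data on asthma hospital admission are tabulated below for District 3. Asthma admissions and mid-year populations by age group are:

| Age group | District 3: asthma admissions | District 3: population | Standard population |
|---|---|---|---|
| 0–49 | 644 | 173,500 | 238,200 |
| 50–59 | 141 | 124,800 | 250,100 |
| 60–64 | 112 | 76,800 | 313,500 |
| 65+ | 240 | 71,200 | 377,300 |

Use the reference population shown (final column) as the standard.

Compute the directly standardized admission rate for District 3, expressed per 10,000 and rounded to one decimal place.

Age-specific rates per 10,000 for District 3: 37.12, 11.30, 14.58, 33.71.
Standard total = 1,179,100; weights = 0.2020, 0.2121, 0.2659, 0.3200.
Standardized rate: 0.2020×37.12 + 0.2121×11.30 + 0.2659×14.58 + 0.3200×33.71 = 24.5586 per 10,000.

24.6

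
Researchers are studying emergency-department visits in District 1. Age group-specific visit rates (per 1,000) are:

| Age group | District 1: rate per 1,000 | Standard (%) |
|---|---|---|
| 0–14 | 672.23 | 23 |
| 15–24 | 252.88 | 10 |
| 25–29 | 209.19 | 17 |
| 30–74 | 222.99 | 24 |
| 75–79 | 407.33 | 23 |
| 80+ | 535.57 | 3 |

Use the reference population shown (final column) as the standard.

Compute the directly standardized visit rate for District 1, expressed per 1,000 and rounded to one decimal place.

378.7

Standard weights: 0.23, 0.10, 0.17, 0.24, 0.23, 0.03.
Standardized rate: 0.2300×672.23 + 0.1000×252.88 + 0.1700×209.19 + 0.2400×222.99 + 0.2300×407.33 + 0.0300×535.57 = 378.7338 per 1,000.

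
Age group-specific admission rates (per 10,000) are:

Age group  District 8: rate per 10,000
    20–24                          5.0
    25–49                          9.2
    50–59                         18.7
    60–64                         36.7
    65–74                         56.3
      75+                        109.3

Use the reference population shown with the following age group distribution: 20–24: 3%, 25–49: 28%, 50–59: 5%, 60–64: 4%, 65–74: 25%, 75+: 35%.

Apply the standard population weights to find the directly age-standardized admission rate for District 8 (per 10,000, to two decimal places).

Standard weights: 0.03, 0.28, 0.05, 0.04, 0.25, 0.35.
Standardized rate: 0.0300×5.0 + 0.2800×9.2 + 0.0500×18.7 + 0.0400×36.7 + 0.2500×56.3 + 0.3500×109.3 = 57.4590 per 10,000.

57.46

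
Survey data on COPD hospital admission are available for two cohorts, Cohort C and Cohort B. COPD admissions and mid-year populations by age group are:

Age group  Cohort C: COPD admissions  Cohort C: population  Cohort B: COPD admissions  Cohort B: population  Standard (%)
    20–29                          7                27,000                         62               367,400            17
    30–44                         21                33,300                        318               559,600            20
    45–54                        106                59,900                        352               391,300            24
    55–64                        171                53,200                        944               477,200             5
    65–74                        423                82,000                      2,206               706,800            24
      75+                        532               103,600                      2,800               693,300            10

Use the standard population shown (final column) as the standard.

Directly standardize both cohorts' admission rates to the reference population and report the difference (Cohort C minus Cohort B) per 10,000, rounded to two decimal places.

8.97

Age-specific rates per 10,000 for Cohort C: 2.59, 6.31, 17.70, 32.14, 51.59, 51.35.
For Cohort B: 1.69, 5.68, 9.00, 19.78, 31.21, 40.39.
Standard weights: 0.17, 0.20, 0.24, 0.05, 0.24, 0.10.
Cohort C: 0.1700×2.59 + 0.2000×6.31 + 0.2400×17.70 + 0.0500×32.14 + 0.2400×51.59 + 0.1000×51.35 = 25.0718 per 10,000.
Cohort B: 0.1700×1.69 + 0.2000×5.68 + 0.2400×9.00 + 0.0500×19.78 + 0.2400×31.21 + 0.1000×40.39 = 16.1008 per 10,000.
Difference = 25.0718 − 16.1008 = 8.9711.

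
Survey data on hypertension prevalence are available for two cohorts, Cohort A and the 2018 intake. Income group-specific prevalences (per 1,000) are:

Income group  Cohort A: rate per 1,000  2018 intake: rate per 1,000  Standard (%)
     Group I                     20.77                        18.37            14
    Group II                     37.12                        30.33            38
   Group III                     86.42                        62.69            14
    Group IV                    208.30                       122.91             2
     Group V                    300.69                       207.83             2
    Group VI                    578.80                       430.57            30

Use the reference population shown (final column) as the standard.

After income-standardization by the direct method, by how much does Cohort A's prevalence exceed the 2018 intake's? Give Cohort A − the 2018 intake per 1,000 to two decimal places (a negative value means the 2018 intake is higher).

Standard weights: 0.14, 0.38, 0.14, 0.02, 0.02, 0.30.
Cohort A: 0.1400×20.77 + 0.3800×37.12 + 0.1400×86.42 + 0.0200×208.30 + 0.0200×300.69 + 0.3000×578.80 = 212.9320 per 1,000.
The 2018 intake: 0.1400×18.37 + 0.3800×30.33 + 0.1400×62.69 + 0.0200×122.91 + 0.0200×207.83 + 0.3000×430.57 = 158.6596 per 1,000.
Difference = 212.9320 − 158.6596 = 54.2724.

54.27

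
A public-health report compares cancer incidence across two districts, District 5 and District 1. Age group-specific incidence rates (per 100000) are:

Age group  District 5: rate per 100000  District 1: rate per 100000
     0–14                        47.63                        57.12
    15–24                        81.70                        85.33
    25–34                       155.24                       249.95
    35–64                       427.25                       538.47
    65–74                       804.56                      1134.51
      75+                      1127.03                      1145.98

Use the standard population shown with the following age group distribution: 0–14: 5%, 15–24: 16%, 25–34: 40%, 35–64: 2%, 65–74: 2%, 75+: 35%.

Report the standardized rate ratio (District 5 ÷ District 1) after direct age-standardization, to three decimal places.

0.901

Standard weights: 0.05, 0.16, 0.40, 0.02, 0.02, 0.35.
District 5: 0.0500×47.63 + 0.1600×81.70 + 0.4000×155.24 + 0.0200×427.25 + 0.0200×804.56 + 0.3500×1127.03 = 496.6462 per 100000.
District 1: 0.0500×57.12 + 0.1600×85.33 + 0.4000×249.95 + 0.0200×538.47 + 0.0200×1134.51 + 0.3500×1145.98 = 551.0414 per 100000.
Ratio = 496.6462 ÷ 551.0414 = 0.90129.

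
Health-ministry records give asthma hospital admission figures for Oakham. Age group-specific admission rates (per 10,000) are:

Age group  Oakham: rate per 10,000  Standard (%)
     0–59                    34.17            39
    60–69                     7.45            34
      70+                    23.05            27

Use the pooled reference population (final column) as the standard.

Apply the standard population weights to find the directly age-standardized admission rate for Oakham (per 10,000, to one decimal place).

Standard weights: 0.39, 0.34, 0.27.
Standardized rate: 0.3900×34.17 + 0.3400×7.45 + 0.2700×23.05 = 22.0828 per 10,000.

22.1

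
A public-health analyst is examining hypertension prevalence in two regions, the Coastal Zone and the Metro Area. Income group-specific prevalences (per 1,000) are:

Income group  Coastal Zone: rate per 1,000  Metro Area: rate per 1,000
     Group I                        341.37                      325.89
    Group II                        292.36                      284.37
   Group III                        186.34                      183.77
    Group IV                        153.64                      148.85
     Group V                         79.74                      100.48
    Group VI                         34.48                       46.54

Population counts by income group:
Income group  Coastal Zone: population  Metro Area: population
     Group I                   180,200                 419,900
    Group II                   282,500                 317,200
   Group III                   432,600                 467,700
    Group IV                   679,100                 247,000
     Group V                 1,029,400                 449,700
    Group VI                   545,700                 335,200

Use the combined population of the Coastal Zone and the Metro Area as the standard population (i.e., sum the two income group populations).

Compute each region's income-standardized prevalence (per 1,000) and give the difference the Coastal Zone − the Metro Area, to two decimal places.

Combined standard total = 5,386,200; weights = 0.1114, 0.1113, 0.1671, 0.1719, 0.2746, 0.1635.
The Coastal Zone: 0.1114×341.37 + 0.1113×292.36 + 0.1671×186.34 + 0.1719×153.64 + 0.2746×79.74 + 0.1635×34.48 = 155.6848 per 1,000.
The Metro Area: 0.1114×325.89 + 0.1113×284.37 + 0.1671×183.77 + 0.1719×148.85 + 0.2746×100.48 + 0.1635×46.54 = 159.4851 per 1,000.
Difference = 155.6848 − 159.4851 = -3.8003.

-3.80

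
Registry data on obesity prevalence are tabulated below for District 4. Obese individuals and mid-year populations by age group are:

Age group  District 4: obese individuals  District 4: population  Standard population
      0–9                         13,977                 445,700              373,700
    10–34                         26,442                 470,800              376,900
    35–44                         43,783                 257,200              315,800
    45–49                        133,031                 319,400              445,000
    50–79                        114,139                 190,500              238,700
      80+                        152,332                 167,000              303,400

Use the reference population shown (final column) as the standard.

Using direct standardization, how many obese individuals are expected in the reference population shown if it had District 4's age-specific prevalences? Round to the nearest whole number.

Age-specific rates per 1,000 for District 4: 31.360, 56.164, 170.229, 416.503, 599.155, 912.168.
Expected obese individuals = Σ (standard pop × age-specific rate ÷ 1,000)
= 373,700×31.360/1,000 + 376,900×56.164/1,000 + 315,800×170.229/1,000 + 445,000×416.503/1,000 + 238,700×599.155/1,000 + 303,400×912.168/1,000
= 11719.10 + 21168.20 + 53758.44 + 185343.75 + 143018.26 + 276751.67 = 691759.44.

691759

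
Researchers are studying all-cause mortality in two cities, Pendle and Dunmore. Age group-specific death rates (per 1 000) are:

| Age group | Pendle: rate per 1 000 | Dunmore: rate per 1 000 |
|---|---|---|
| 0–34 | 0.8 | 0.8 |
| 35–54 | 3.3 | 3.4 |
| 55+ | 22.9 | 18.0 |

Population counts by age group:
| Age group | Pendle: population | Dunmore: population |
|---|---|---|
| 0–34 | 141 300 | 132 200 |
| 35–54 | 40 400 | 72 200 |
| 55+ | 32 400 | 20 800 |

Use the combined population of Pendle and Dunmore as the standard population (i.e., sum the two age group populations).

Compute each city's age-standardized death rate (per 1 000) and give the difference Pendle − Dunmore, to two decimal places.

0.57

Combined standard total = 439 300; weights = 0.6226, 0.2563, 0.1211.
Pendle: 0.6226×0.8 + 0.2563×3.3 + 0.1211×22.9 = 4.1171 per 1 000.
Dunmore: 0.6226×0.8 + 0.2563×3.4 + 0.1211×18.0 = 3.5494 per 1 000.
Difference = 4.1171 − 3.5494 = 0.5678.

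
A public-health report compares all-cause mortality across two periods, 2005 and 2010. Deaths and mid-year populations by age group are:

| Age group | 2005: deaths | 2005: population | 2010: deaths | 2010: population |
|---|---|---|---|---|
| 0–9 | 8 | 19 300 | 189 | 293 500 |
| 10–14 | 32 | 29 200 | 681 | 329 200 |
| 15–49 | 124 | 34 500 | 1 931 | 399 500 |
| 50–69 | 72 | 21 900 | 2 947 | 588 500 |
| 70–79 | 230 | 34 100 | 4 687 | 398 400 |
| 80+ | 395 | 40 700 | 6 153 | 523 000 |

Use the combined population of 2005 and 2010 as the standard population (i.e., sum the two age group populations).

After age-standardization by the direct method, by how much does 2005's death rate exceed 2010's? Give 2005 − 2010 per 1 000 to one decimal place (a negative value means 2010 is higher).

-2.0

Age-specific rates per 1 000 for 2005: 0.415, 1.096, 3.594, 3.288, 6.745, 9.705.
For 2010: 0.644, 2.069, 4.834, 5.008, 11.765, 11.765.
Combined standard total = 2 711 800; weights = 0.1153, 0.1322, 0.1600, 0.2251, 0.1595, 0.2079.
2005: 0.1153×0.415 + 0.1322×1.096 + 0.1600×3.594 + 0.2251×3.288 + 0.1595×6.745 + 0.2079×9.705 = 4.6010 per 1 000.
2010: 0.1153×0.644 + 0.1322×2.069 + 0.1600×4.834 + 0.2251×5.008 + 0.1595×11.765 + 0.2079×11.765 = 6.5703 per 1 000.
Difference = 4.6010 − 6.5703 = -1.9692.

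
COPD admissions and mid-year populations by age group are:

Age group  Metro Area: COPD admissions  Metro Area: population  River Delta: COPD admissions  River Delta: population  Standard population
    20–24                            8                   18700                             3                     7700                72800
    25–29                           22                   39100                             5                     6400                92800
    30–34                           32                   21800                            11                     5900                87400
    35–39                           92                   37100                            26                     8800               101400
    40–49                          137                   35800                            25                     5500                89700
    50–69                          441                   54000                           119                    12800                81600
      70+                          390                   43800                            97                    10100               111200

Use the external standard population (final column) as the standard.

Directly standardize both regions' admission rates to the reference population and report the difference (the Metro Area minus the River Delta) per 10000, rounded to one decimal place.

-5.3

Age-specific rates per 10000 for the Metro Area: 4.28, 5.63, 14.68, 24.80, 38.27, 81.67, 89.04.
For the River Delta: 3.90, 7.81, 18.64, 29.55, 45.45, 92.97, 96.04.
Standard total = 636900; weights = 0.1143, 0.1457, 0.1372, 0.1592, 0.1408, 0.1281, 0.1746.
The Metro Area: 0.1143×4.28 + 0.1457×5.63 + 0.1372×14.68 + 0.1592×24.80 + 0.1408×38.27 + 0.1281×81.67 + 0.1746×89.04 = 38.6702 per 10000.
The River Delta: 0.1143×3.90 + 0.1457×7.81 + 0.1372×18.64 + 0.1592×29.55 + 0.1408×45.45 + 0.1281×92.97 + 0.1746×96.04 = 43.9271 per 10000.
Difference = 38.6702 − 43.9271 = -5.2569.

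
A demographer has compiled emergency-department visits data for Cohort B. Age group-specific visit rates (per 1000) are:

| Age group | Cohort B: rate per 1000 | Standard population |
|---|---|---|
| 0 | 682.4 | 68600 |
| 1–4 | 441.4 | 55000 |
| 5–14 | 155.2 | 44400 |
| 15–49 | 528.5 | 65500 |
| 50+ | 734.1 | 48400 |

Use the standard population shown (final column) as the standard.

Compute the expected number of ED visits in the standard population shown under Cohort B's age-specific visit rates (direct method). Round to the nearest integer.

148128

Expected ED visits = Σ (standard pop × age-specific rate ÷ 1000)
= 68600×682.4/1000 + 55000×441.4/1000 + 44400×155.2/1000 + 65500×528.5/1000 + 48400×734.1/1000
= 46812.64 + 24277.00 + 6890.88 + 34616.75 + 35530.44 = 148127.71.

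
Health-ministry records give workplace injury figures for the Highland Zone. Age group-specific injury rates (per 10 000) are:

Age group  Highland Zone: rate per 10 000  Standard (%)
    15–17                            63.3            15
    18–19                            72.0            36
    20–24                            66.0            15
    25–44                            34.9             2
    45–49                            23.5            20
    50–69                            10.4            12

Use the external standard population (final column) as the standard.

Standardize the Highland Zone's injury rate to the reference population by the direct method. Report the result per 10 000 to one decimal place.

Standard weights: 0.15, 0.36, 0.15, 0.02, 0.20, 0.12.
Standardized rate: 0.1500×63.3 + 0.3600×72.0 + 0.1500×66.0 + 0.0200×34.9 + 0.2000×23.5 + 0.1200×10.4 = 51.9610 per 10 000.

52.0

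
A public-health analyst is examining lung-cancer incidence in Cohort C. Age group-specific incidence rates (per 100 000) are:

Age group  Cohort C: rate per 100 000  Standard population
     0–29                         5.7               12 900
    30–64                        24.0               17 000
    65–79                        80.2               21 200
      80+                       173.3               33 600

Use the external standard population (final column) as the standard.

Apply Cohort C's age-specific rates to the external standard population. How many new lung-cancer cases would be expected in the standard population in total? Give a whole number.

Expected new lung-cancer cases = Σ (standard pop × age-specific rate ÷ 100 000)
= 12 900×5.7/100 000 + 17 000×24.0/100 000 + 21 200×80.2/100 000 + 33 600×173.3/100 000
= 0.74 + 4.08 + 17.00 + 58.23 = 80.05.

80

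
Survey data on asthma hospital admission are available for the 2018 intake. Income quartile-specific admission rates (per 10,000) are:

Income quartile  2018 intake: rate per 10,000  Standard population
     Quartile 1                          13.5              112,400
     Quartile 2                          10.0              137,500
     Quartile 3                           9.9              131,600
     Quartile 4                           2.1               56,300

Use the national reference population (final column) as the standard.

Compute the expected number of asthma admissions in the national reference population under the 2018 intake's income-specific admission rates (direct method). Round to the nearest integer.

431

Expected asthma admissions = Σ (standard pop × income-specific rate ÷ 10,000)
= 112,400×13.5/10,000 + 137,500×10.0/10,000 + 131,600×9.9/10,000 + 56,300×2.1/10,000
= 151.74 + 137.50 + 130.28 + 11.82 = 431.35.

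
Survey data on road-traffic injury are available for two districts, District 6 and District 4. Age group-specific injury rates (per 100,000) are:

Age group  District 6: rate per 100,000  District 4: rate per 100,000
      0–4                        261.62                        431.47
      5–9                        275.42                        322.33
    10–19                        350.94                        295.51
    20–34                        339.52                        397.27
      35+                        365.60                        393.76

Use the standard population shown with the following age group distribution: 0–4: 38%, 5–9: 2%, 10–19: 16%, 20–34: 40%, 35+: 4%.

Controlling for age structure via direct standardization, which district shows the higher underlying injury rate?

District 4

Standard weights: 0.38, 0.02, 0.16, 0.40, 0.04.
District 6: 0.3800×261.62 + 0.0200×275.42 + 0.1600×350.94 + 0.4000×339.52 + 0.0400×365.60 = 311.5064 per 100,000.
District 4: 0.3800×431.47 + 0.0200×322.33 + 0.1600×295.51 + 0.4000×397.27 + 0.0400×393.76 = 392.3452 per 100,000.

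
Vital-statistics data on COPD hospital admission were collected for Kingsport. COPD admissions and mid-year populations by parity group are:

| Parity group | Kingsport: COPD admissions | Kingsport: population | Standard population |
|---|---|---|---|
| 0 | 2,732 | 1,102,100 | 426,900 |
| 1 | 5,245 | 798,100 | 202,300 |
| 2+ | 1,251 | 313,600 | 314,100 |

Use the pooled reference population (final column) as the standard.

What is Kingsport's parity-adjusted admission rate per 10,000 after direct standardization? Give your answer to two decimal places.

38.60

Parity-specific rates per 10,000 for Kingsport: 24.79, 65.72, 39.89.
Standard total = 943,300; weights = 0.4526, 0.2145, 0.3330.
Standardized rate: 0.4526×24.79 + 0.2145×65.72 + 0.3330×39.89 = 38.5956 per 10,000.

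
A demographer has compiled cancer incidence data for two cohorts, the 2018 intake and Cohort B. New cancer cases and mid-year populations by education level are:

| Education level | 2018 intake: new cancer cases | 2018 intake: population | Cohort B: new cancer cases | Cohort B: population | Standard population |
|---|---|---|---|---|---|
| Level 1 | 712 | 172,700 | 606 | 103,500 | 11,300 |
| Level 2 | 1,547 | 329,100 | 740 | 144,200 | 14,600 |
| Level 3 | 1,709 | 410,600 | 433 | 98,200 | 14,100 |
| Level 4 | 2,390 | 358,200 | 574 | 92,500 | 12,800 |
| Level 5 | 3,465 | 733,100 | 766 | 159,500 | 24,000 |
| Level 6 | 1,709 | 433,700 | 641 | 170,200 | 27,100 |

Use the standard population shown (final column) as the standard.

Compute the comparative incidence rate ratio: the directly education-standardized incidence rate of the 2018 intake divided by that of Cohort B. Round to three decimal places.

Education-specific rates per 100,000 for the 2018 intake: 412.28, 470.07, 416.22, 667.23, 472.65, 394.05.
For Cohort B: 585.51, 513.18, 440.94, 620.54, 480.25, 376.62.
Standard total = 103,900; weights = 0.1088, 0.1405, 0.1357, 0.1232, 0.2310, 0.2608.
The 2018 intake: 0.1088×412.28 + 0.1405×470.07 + 0.1357×416.22 + 0.1232×667.23 + 0.2310×472.65 + 0.2608×394.05 = 461.5334 per 100,000.
Cohort B: 0.1088×585.51 + 0.1405×513.18 + 0.1357×440.94 + 0.1232×620.54 + 0.2310×480.25 + 0.2608×376.62 = 481.2419 per 100,000.
Ratio = 461.5334 ÷ 481.2419 = 0.95905.

0.959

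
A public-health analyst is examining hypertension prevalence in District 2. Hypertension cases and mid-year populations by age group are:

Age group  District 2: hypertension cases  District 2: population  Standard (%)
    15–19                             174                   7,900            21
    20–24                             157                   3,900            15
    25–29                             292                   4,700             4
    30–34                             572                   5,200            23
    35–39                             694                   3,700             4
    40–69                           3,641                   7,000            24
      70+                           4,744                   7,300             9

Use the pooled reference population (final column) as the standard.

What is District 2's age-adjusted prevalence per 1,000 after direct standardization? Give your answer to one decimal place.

Age-specific rates per 1,000 for District 2: 22.025, 40.256, 62.128, 110.000, 187.568, 520.143, 649.863.
Standard weights: 0.21, 0.15, 0.04, 0.23, 0.04, 0.24, 0.09.
Standardized rate: 0.2100×22.025 + 0.1500×40.256 + 0.0400×62.128 + 0.2300×110.000 + 0.0400×187.568 + 0.2400×520.143 + 0.0900×649.863 = 229.2735 per 1,000.

229.3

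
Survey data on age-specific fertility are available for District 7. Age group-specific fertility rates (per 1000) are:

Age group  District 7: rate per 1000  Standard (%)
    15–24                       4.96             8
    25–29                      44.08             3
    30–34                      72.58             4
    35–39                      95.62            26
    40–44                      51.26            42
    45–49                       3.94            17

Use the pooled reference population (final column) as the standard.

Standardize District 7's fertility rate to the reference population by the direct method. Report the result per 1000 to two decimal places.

Standard weights: 0.08, 0.03, 0.04, 0.26, 0.42, 0.17.
Standardized rate: 0.0800×4.96 + 0.0300×44.08 + 0.0400×72.58 + 0.2600×95.62 + 0.4200×51.26 + 0.1700×3.94 = 51.6826 per 1000.

51.68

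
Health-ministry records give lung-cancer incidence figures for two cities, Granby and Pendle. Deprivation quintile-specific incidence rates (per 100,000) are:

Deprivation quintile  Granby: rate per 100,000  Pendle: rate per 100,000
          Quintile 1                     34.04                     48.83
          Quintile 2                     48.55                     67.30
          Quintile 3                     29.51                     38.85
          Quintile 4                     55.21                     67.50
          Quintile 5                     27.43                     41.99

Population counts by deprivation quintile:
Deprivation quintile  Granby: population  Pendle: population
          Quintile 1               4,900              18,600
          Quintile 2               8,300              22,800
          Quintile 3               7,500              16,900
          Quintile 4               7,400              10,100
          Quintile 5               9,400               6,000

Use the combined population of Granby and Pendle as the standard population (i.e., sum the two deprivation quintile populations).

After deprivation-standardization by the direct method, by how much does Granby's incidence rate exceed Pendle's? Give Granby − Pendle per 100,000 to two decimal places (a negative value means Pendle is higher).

Combined standard total = 111,900; weights = 0.2100, 0.2779, 0.2181, 0.1564, 0.1376.
Granby: 0.2100×34.04 + 0.2779×48.55 + 0.2181×29.51 + 0.1564×55.21 + 0.1376×27.43 = 39.4860 per 100,000.
Pendle: 0.2100×48.83 + 0.2779×67.30 + 0.2181×38.85 + 0.1564×67.50 + 0.1376×41.99 = 53.7656 per 100,000.
Difference = 39.4860 − 53.7656 = -14.2796.

-14.28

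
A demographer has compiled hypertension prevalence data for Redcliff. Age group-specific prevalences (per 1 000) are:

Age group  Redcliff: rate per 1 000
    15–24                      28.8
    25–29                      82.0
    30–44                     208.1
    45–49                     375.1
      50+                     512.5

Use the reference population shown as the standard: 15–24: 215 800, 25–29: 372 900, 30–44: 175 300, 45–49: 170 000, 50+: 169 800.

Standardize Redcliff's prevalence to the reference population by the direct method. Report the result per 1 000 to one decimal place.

Standard total = 1 103 800; weights = 0.1955, 0.3378, 0.1588, 0.1540, 0.1538.
Standardized rate: 0.1955×28.8 + 0.3378×82.0 + 0.1588×208.1 + 0.1540×375.1 + 0.1538×512.5 = 202.9917 per 1 000.

203.0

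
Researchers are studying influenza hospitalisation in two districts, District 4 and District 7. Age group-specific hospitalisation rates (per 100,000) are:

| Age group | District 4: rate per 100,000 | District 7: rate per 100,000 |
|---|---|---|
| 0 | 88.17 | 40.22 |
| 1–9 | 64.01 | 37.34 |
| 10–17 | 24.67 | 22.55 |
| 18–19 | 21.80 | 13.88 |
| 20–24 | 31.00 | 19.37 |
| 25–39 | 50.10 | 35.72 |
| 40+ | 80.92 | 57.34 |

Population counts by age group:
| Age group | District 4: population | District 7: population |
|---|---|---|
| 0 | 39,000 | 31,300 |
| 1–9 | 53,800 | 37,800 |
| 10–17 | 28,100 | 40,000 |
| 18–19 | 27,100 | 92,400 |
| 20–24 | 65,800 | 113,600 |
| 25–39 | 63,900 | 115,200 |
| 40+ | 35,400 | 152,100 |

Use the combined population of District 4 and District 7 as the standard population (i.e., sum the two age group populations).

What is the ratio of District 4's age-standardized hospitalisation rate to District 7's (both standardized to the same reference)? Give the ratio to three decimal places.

1.532

Combined standard total = 895,500; weights = 0.0785, 0.1023, 0.0760, 0.1334, 0.2003, 0.2000, 0.2094.
District 4: 0.0785×88.17 + 0.1023×64.01 + 0.0760×24.67 + 0.1334×21.80 + 0.2003×31.00 + 0.2000×50.10 + 0.2094×80.92 = 51.4278 per 100,000.
District 7: 0.0785×40.22 + 0.1023×37.34 + 0.0760×22.55 + 0.1334×13.88 + 0.2003×19.37 + 0.2000×35.72 + 0.2094×57.34 = 33.5743 per 100,000.
Ratio = 51.4278 ÷ 33.5743 = 1.53176.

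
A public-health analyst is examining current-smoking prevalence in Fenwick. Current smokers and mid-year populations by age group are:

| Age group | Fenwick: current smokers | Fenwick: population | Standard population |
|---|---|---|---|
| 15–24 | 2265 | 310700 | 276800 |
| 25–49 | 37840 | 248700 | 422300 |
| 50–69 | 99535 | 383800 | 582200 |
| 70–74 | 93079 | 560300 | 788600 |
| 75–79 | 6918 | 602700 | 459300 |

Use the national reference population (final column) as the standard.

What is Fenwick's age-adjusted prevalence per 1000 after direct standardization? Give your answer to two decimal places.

139.78

Age-specific rates per 1000 for Fenwick: 7.290, 152.151, 259.341, 166.124, 11.478.
Standard total = 2529200; weights = 0.1094, 0.1670, 0.2302, 0.3118, 0.1816.
Standardized rate: 0.1094×7.290 + 0.1670×152.151 + 0.2302×259.341 + 0.3118×166.124 + 0.1816×11.478 = 139.7820 per 1000.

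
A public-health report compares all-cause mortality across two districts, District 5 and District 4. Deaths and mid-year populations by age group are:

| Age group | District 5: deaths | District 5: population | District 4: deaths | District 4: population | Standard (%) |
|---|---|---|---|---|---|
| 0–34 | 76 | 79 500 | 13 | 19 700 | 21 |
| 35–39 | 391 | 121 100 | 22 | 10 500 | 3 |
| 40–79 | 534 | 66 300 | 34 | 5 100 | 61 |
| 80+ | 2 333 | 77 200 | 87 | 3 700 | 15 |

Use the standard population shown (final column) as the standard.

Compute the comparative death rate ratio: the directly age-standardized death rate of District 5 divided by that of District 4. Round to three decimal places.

1.250

Age-specific rates per 100 000 for District 5: 95.60, 322.87, 805.43, 3022.02.
For District 4: 65.99, 209.52, 666.67, 2351.35.
Standard weights: 0.21, 0.03, 0.61, 0.15.
District 5: 0.2100×95.60 + 0.0300×322.87 + 0.6100×805.43 + 0.1500×3022.02 = 974.3770 per 100 000.
District 4: 0.2100×65.99 + 0.0300×209.52 + 0.6100×666.67 + 0.1500×2351.35 = 779.5130 per 100 000.
Ratio = 974.3770 ÷ 779.5130 = 1.24998.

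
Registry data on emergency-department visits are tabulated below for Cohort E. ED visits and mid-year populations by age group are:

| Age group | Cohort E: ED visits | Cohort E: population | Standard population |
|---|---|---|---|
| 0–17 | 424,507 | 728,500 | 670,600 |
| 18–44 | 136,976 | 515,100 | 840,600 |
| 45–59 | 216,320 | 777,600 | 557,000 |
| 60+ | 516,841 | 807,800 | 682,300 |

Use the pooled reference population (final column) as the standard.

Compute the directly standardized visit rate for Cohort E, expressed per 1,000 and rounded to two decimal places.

438.39

Age-specific rates per 1,000 for Cohort E: 582.714, 265.921, 278.189, 639.813.
Standard total = 2,750,500; weights = 0.2438, 0.3056, 0.2025, 0.2481.
Standardized rate: 0.2438×582.714 + 0.3056×265.921 + 0.2025×278.189 + 0.2481×639.813 = 438.3920 per 1,000.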